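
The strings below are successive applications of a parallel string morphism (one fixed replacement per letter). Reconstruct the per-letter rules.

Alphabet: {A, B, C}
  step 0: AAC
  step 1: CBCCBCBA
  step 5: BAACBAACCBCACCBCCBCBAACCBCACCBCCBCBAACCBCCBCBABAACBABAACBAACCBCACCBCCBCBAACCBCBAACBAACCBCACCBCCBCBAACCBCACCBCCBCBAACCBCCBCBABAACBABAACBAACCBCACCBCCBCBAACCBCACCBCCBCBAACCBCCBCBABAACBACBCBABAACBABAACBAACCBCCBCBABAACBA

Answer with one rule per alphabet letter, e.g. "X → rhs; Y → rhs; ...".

A->CBC, B->AC, C->BA

  step 0 ⇒ step 1: AAC ⇒ CBC·CBC·BA
    A ↦ CBC
    C ↦ BA
    B ↦ AC  (constrained at step 1)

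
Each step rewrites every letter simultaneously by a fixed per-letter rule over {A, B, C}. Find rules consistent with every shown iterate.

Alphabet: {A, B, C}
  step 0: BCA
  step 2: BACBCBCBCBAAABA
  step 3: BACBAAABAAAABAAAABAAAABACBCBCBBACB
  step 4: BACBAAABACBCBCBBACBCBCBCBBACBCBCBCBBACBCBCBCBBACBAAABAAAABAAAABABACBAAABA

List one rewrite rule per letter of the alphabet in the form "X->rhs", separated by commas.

A->CB, B->BA, C->AAA

  step 3 ⇒ step 4: BACBAAABAAAABAAAABAAAABACBCBCBBACB ⇒ BA·CB·AAA·BA·CB·CB·CB·BA·CB·CB·CB·CB·BA·CB·CB·CB·CB·BA·CB·CB·CB·CB·BA·CB·AAA·BA·AAA·BA·AAA·BA·BA·CB·AAA·BA
    A ↦ CB
    B ↦ BA
    C ↦ AAA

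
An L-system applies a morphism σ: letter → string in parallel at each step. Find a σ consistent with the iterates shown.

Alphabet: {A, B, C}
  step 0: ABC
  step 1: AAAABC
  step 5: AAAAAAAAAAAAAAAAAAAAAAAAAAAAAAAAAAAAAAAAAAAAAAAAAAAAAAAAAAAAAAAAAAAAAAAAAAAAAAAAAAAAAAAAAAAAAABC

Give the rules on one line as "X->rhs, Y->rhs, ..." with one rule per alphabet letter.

A->AA, B->AA, C->BC

  step 0 ⇒ step 1: ABC ⇒ AA·AA·BC
    A ↦ AA
    B ↦ AA
    C ↦ BC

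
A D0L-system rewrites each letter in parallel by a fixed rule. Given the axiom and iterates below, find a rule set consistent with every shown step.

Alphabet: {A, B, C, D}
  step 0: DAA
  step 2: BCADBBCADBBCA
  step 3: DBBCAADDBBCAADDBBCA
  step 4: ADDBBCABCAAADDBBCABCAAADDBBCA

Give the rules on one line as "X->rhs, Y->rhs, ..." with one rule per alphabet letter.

  step 3 ⇒ step 4: DBBCAADDBBCAADDBBCA ⇒ A·D·D·B·BCA·BCA·A·A·D·D·B·BCA·BCA·A·A·D·D·B·BCA
    A ↦ BCA
    B ↦ D
    C ↦ B
    D ↦ A

A->BCA, B->D, C->B, D->A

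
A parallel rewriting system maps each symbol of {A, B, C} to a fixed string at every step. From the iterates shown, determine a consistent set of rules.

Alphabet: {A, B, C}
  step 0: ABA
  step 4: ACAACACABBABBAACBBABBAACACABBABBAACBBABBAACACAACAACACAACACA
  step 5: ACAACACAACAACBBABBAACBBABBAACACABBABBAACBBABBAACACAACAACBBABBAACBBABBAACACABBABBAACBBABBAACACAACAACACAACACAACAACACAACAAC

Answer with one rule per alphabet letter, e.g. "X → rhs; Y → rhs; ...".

A->AC, B->BBA, C->A

  step 4 ⇒ step 5: ACAACACABBABBAACBBABBAACACABBABBAACBBABBAACACAACAACACAACACA ⇒ AC·A·AC·AC·A·AC·A·AC·BBA·BBA·AC·BBA·BBA·AC·AC·A·BBA·BBA·AC·BBA·BBA·AC·AC·A·AC·A·AC·BBA·BBA·AC·BBA·BBA·AC·AC·A·BBA·BBA·AC·BBA·BBA·AC·AC·A·AC·A·AC·AC·A·AC·AC·A·AC·A·AC·AC·A·AC·A·AC
    A ↦ AC
    B ↦ BBA
    C ↦ A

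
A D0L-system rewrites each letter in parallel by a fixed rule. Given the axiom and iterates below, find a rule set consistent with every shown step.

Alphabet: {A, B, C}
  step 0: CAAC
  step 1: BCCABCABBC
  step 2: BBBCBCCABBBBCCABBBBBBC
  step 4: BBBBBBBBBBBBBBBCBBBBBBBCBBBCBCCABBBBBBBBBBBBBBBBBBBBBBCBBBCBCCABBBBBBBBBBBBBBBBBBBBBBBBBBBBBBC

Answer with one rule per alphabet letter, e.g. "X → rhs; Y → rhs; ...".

A->CAB, B->BB, C->BC

  step 1 ⇒ step 2: BCCABCABBC ⇒ BB·BC·BC·CAB·BB·BC·CAB·BB·BB·BC
    A ↦ CAB
    B ↦ BB
    C ↦ BC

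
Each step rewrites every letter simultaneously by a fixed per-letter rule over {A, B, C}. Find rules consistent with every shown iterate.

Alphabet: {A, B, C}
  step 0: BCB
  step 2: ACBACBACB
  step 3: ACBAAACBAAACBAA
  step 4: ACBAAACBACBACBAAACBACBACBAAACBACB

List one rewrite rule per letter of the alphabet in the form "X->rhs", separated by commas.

A->ACB, B->A, C->A

  step 3 ⇒ step 4: ACBAAACBAAACBAA ⇒ ACB·A·A·ACB·ACB·ACB·A·A·ACB·ACB·ACB·A·A·ACB·ACB
    A ↦ ACB
    B ↦ A
    C ↦ A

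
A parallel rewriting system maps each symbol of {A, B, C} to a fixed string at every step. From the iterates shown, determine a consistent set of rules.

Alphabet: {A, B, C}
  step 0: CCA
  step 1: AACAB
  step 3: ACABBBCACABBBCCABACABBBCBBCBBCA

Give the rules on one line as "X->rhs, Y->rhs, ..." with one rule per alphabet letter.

A->CAB, B->BBC, C->A

  step 0 ⇒ step 1: CCA ⇒ A·A·CAB
    A ↦ CAB
    C ↦ A
    B ↦ BBC  (constrained at step 1)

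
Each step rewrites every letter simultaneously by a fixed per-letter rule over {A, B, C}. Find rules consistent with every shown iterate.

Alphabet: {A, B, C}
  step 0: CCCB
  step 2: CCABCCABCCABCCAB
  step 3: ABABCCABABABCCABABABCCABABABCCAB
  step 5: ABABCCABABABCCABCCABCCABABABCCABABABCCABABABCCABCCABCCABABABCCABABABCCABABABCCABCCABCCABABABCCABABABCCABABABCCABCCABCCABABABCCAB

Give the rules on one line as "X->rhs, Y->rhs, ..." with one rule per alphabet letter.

  step 2 ⇒ step 3: CCABCCABCCABCCAB ⇒ AB·AB·CC·AB·AB·AB·CC·AB·AB·AB·CC·AB·AB·AB·CC·AB
    A ↦ CC
    B ↦ AB
    C ↦ AB

A->CC, B->AB, C->AB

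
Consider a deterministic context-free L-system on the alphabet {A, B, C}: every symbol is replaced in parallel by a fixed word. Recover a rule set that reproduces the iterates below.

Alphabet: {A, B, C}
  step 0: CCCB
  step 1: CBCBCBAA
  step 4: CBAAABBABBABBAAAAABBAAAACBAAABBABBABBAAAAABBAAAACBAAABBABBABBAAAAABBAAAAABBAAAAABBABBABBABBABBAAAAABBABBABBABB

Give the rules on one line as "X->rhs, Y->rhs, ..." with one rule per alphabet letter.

  step 0 ⇒ step 1: CCCB ⇒ CB·CB·CB·AA
    B ↦ AA
    C ↦ CB
    A ↦ ABB  (constrained at step 1)

A->ABB, B->AA, C->CB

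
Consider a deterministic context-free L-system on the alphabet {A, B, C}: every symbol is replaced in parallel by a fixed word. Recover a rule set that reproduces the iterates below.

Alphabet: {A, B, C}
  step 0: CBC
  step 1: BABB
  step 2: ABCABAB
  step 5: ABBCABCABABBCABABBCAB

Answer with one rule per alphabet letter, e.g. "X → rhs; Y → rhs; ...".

A->C, B->AB, C->B

  step 1 ⇒ step 2: BABB ⇒ AB·C·AB·AB
    A ↦ C
    B ↦ AB
  step 0 ⇒ step 1: CBC ⇒ B·AB·B
    C ↦ B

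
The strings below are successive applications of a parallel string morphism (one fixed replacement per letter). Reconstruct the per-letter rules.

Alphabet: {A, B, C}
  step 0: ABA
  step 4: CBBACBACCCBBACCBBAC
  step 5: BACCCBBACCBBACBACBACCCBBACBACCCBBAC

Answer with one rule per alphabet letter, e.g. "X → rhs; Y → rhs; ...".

  step 4 ⇒ step 5: CBBACBACCCBBACCBBAC ⇒ BAC·C·C·B·BAC·C·B·BAC·BAC·BAC·C·C·B·BAC·BAC·C·C·B·BAC
    A ↦ B
    B ↦ C
    C ↦ BAC

A->B, B->C, C->BAC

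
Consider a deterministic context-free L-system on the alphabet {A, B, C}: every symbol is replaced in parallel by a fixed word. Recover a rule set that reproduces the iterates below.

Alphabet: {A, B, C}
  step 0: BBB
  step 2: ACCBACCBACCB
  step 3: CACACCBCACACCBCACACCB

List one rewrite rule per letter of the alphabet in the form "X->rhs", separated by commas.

A->C, B->CB, C->AC

  step 2 ⇒ step 3: ACCBACCBACCB ⇒ C·AC·AC·CB·C·AC·AC·CB·C·AC·AC·CB
    A ↦ C
    B ↦ CB
    C ↦ AC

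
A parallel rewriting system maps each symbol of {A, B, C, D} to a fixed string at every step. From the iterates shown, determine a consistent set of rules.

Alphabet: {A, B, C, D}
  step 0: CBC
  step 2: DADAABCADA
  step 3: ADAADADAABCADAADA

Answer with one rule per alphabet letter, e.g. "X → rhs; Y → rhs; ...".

A->DA, B->ABC, C->A, D->A

  step 2 ⇒ step 3: DADAABCADA ⇒ A·DA·A·DA·DA·ABC·A·DA·A·DA
    A ↦ DA
    B ↦ ABC
    C ↦ A
    D ↦ A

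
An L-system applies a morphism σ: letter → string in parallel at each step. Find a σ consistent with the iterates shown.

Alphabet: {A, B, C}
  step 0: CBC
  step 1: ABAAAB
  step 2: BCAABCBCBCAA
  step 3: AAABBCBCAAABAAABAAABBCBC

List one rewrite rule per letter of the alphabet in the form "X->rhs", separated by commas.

  step 2 ⇒ step 3: BCAABCBCBCAA ⇒ AA·AB·BC·BC·AA·AB·AA·AB·AA·AB·BC·BC
    A ↦ BC
    B ↦ AA
    C ↦ AB

A->BC, B->AA, C->AB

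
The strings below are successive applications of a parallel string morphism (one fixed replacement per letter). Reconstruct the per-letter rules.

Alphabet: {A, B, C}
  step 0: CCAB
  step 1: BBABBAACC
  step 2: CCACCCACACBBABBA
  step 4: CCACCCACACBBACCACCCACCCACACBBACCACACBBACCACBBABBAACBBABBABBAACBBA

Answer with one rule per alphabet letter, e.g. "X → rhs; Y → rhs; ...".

  step 1 ⇒ step 2: BBABBAACC ⇒ C·C·AC·C·C·AC·AC·BBA·BBA
    A ↦ AC
    B ↦ C
    C ↦ BBA

A->AC, B->C, C->BBA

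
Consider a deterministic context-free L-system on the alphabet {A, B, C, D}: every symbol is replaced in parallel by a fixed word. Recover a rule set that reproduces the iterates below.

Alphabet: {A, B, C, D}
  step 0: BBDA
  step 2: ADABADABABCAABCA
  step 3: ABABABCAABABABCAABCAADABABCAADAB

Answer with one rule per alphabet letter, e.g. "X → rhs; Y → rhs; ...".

A->AB, B->CA, C->AD, D->AB

  step 2 ⇒ step 3: ADABADABABCAABCA ⇒ AB·AB·AB·CA·AB·AB·AB·CA·AB·CA·AD·AB·AB·CA·AD·AB
    A ↦ AB
    B ↦ CA
    C ↦ AD
    D ↦ AB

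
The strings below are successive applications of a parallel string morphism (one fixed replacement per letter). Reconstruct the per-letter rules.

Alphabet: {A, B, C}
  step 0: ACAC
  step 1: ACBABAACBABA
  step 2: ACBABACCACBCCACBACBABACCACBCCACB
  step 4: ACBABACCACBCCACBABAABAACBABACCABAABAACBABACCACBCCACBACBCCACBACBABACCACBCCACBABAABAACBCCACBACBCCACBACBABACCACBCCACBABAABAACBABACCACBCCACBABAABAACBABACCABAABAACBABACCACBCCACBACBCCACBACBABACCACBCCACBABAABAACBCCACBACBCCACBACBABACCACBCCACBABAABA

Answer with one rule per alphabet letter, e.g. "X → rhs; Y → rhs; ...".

A->ACB, B->CC, C->ABA

  step 1 ⇒ step 2: ACBABAACBABA ⇒ ACB·ABA·CC·ACB·CC·ACB·ACB·ABA·CC·ACB·CC·ACB
    A ↦ ACB
    B ↦ CC
    C ↦ ABA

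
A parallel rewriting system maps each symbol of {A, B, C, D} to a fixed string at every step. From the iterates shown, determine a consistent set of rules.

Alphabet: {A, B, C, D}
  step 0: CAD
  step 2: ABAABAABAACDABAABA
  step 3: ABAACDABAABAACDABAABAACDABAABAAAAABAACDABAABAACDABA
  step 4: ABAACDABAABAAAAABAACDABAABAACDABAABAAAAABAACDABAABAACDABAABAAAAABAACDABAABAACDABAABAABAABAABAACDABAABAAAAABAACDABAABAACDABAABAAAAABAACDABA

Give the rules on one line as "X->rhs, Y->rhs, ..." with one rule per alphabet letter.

  step 3 ⇒ step 4: ABAACDABAABAACDABAABAACDABAABAAAAABAACDABAABAACDABA ⇒ ABA·ACD·ABA·ABA·AA·A·ABA·ACD·ABA·ABA·ACD·ABA·ABA·AA·A·ABA·ACD·ABA·ABA·ACD·ABA·ABA·AA·A·ABA·ACD·ABA·ABA·ACD·ABA·ABA·ABA·ABA·ABA·ACD·ABA·ABA·AA·A·ABA·ACD·ABA·ABA·ACD·ABA·ABA·AA·A·ABA·ACD·ABA
    A ↦ ABA
    B ↦ ACD
    C ↦ AA
    D ↦ A

A->ABA, B->ACD, C->AA, D->A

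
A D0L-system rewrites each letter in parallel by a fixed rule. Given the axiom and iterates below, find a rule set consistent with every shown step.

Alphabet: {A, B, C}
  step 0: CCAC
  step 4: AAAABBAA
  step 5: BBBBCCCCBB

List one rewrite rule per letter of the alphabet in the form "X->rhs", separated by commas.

  step 4 ⇒ step 5: AAAABBAA ⇒ B·B·B·B·CC·CC·B·B
    A ↦ B
    B ↦ CC
    C ↦ A  (constrained at step 0)

A->B, B->CC, C->A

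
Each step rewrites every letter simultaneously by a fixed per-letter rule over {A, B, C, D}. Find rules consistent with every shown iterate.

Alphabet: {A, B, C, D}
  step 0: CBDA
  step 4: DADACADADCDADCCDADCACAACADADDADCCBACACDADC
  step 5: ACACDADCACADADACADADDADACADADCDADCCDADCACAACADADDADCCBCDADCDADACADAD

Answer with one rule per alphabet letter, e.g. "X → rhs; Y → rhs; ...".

  step 4 ⇒ step 5: DADACADADCDADCCDADCACAACADADDADCCBACACDADC ⇒ A·C·A·C·DAD·C·A·C·A·DAD·A·C·A·DAD·DAD·A·C·A·DAD·C·DAD·C·C·DAD·C·A·C·A·A·C·A·DAD·DAD·CCB·C·DAD·C·DAD·A·C·A·DAD
    A ↦ C
    B ↦ CCB
    C ↦ DAD
    D ↦ A

A->C, B->CCB, C->DAD, D->A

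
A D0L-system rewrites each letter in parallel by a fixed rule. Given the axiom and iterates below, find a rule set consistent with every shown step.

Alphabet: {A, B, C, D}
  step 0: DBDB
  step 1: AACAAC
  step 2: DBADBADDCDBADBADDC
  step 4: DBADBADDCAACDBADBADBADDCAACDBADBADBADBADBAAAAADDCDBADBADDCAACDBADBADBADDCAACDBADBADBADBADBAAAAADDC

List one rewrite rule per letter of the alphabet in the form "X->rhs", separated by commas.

A->DBA, B->C, C->DDC, D->AA

  step 1 ⇒ step 2: AACAAC ⇒ DBA·DBA·DDC·DBA·DBA·DDC
    A ↦ DBA
    C ↦ DDC
  step 0 ⇒ step 1: DBDB ⇒ AA·C·AA·C
    B ↦ C
  step 0 ⇒ step 1: DBDB ⇒ AA·C·AA·C
    D ↦ AA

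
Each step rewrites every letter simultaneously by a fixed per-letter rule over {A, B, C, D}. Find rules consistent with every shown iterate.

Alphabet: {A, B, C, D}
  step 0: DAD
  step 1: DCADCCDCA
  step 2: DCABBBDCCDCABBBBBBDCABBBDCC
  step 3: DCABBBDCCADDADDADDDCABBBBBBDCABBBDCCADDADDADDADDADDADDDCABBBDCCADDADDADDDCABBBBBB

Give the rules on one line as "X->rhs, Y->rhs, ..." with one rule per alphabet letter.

  step 2 ⇒ step 3: DCABBBDCCDCABBBBBBDCABBBDCC ⇒ DCA·BBB·DCC·ADD·ADD·ADD·DCA·BBB·BBB·DCA·BBB·DCC·ADD·ADD·ADD·ADD·ADD·ADD·DCA·BBB·DCC·ADD·ADD·ADD·DCA·BBB·BBB
    A ↦ DCC
    B ↦ ADD
    C ↦ BBB
    D ↦ DCA

A->DCC, B->ADD, C->BBB, D->DCA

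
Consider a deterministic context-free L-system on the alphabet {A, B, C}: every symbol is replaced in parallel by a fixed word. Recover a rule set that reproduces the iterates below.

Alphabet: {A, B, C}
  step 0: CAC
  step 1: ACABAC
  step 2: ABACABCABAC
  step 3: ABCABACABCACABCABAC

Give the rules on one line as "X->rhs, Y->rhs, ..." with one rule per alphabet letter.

A->AB, B->C, C->AC

  step 2 ⇒ step 3: ABACABCABAC ⇒ AB·C·AB·AC·AB·C·AC·AB·C·AB·AC
    A ↦ AB
    B ↦ C
    C ↦ AC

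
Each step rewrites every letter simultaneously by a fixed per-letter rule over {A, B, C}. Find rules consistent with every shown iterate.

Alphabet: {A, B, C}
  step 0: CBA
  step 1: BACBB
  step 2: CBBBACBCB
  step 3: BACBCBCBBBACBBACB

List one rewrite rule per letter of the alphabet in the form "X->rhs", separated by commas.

  step 2 ⇒ step 3: CBBBACBCB ⇒ BA·CB·CB·CB·B·BA·CB·BA·CB
    A ↦ B
    B ↦ CB
    C ↦ BA

A->B, B->CB, C->BA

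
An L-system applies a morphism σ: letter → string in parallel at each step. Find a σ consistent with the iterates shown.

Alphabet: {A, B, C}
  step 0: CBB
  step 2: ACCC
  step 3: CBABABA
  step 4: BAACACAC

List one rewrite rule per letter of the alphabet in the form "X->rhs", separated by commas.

A->C, B->A, C->BA

  step 3 ⇒ step 4: CBABABA ⇒ BA·A·C·A·C·A·C
    A ↦ C
    B ↦ A
    C ↦ BA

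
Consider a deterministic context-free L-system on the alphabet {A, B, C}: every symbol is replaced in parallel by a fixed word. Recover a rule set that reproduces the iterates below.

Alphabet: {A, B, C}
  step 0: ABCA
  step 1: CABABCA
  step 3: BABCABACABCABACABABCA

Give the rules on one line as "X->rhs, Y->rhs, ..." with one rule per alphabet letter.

A->CA, B->BA, C->B

  step 0 ⇒ step 1: ABCA ⇒ CA·BA·B·CA
    A ↦ CA
    B ↦ BA
    C ↦ B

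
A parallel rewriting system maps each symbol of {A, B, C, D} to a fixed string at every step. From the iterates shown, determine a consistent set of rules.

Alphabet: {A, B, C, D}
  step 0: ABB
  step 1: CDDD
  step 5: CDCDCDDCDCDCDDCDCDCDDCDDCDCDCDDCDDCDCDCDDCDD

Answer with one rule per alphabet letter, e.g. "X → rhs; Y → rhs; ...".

A->CD, B->D, C->AA, D->AB

  step 0 ⇒ step 1: ABB ⇒ CD·D·D
    A ↦ CD
    B ↦ D
    C ↦ AA  (constrained at step 1)
    D ↦ AB  (constrained at step 1)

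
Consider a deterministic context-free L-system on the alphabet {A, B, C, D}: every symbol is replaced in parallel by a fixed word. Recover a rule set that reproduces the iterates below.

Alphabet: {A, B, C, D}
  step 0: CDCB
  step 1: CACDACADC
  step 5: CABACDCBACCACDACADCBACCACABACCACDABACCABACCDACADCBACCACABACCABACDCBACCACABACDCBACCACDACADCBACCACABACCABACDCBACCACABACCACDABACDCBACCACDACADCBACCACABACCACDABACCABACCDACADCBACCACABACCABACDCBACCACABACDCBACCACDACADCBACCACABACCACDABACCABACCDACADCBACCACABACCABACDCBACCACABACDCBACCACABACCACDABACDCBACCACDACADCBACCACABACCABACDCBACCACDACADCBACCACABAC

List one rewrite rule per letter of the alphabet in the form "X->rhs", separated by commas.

A->BAC, B->DC, C->CA, D->CDA

  step 0 ⇒ step 1: CDCB ⇒ CA·CDA·CA·DC
    B ↦ DC
    C ↦ CA
    D ↦ CDA
    A ↦ BAC  (constrained at step 1)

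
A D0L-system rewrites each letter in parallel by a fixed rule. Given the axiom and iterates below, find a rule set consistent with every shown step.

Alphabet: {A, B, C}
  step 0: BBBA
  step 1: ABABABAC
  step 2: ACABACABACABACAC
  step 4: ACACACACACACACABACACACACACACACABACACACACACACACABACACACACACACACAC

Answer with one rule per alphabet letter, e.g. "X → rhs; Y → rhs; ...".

A->AC, B->AB, C->AC

  step 1 ⇒ step 2: ABABABAC ⇒ AC·AB·AC·AB·AC·AB·AC·AC
    A ↦ AC
    B ↦ AB
    C ↦ AC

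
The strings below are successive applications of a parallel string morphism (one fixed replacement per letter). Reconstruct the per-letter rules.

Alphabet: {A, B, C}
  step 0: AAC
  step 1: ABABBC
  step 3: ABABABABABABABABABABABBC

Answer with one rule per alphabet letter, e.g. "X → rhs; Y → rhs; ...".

A->AB, B->AB, C->BC

  step 0 ⇒ step 1: AAC ⇒ AB·AB·BC
    A ↦ AB
    C ↦ BC
    B ↦ AB  (constrained at step 1)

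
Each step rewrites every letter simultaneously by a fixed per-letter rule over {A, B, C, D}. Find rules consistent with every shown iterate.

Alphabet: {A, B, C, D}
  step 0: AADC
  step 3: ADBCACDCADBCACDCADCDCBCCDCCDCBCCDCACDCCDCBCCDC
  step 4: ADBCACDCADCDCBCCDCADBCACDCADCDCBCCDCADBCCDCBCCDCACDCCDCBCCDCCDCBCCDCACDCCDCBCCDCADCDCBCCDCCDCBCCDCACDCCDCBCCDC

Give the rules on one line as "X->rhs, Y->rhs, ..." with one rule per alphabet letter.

A->AD, B->A, C->CDC, D->BC

  step 3 ⇒ step 4: ADBCACDCADBCACDCADCDCBCCDCCDCBCCDCACDCCDCBCCDC ⇒ AD·BC·A·CDC·AD·CDC·BC·CDC·AD·BC·A·CDC·AD·CDC·BC·CDC·AD·BC·CDC·BC·CDC·A·CDC·CDC·BC·CDC·CDC·BC·CDC·A·CDC·CDC·BC·CDC·AD·CDC·BC·CDC·CDC·BC·CDC·A·CDC·CDC·BC·CDC
    A ↦ AD
    B ↦ A
    C ↦ CDC
    D ↦ BC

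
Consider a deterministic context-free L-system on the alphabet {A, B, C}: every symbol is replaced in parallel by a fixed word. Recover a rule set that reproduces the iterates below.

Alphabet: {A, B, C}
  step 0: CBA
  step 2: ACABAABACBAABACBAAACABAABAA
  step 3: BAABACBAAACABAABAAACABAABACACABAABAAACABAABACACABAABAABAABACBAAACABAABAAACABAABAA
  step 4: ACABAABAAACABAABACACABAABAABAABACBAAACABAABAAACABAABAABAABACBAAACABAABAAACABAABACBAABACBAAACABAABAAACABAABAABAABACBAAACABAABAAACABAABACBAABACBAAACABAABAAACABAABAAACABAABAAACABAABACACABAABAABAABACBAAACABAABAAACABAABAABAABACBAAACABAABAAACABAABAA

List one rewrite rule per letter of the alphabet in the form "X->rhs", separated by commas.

  step 3 ⇒ step 4: BAABACBAAACABAABAAACABAABACACABAABAAACABAABACACABAABAABAABACBAAACABAABAAACABAABAA ⇒ ACA·BAA·BAA·ACA·BAA·BAC·ACA·BAA·BAA·BAA·BAC·BAA·ACA·BAA·BAA·ACA·BAA·BAA·BAA·BAC·BAA·ACA·BAA·BAA·ACA·BAA·BAC·BAA·BAC·BAA·ACA·BAA·BAA·ACA·BAA·BAA·BAA·BAC·BAA·ACA·BAA·BAA·ACA·BAA·BAC·BAA·BAC·BAA·ACA·BAA·BAA·ACA·BAA·BAA·ACA·BAA·BAA·ACA·BAA·BAC·ACA·BAA·BAA·BAA·BAC·BAA·ACA·BAA·BAA·ACA·BAA·BAA·BAA·BAC·BAA·ACA·BAA·BAA·ACA·BAA·BAA
    A ↦ BAA
    B ↦ ACA
    C ↦ BAC

A->BAA, B->ACA, C->BAC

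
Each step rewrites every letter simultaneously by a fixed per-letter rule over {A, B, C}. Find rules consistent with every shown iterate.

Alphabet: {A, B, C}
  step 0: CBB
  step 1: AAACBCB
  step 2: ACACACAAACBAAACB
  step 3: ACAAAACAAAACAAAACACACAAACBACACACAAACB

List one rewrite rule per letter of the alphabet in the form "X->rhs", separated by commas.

A->AC, B->CB, C->AAA

  step 2 ⇒ step 3: ACACACAAACBAAACB ⇒ AC·AAA·AC·AAA·AC·AAA·AC·AC·AC·AAA·CB·AC·AC·AC·AAA·CB
    A ↦ AC
    B ↦ CB
    C ↦ AAA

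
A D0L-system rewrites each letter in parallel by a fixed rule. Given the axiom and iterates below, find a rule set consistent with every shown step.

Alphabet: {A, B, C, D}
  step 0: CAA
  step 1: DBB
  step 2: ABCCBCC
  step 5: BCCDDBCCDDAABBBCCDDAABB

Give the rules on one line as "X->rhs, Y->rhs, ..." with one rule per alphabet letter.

A->B, B->BCC, C->D, D->A

  step 1 ⇒ step 2: DBB ⇒ A·BCC·BCC
    B ↦ BCC
    D ↦ A
  step 0 ⇒ step 1: CAA ⇒ D·B·B
    A ↦ B
  step 0 ⇒ step 1: CAA ⇒ D·B·B
    C ↦ D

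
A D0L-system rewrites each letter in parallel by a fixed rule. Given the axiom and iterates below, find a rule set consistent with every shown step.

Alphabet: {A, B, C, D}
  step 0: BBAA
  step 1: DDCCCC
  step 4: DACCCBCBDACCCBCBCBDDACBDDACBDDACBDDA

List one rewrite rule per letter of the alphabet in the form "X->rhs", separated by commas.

  step 0 ⇒ step 1: BBAA ⇒ D·D·CC·CC
    A ↦ CC
    B ↦ D
    C ↦ CB  (constrained at step 1)
    D ↦ DA  (constrained at step 1)

A->CC, B->D, C->CB, D->DA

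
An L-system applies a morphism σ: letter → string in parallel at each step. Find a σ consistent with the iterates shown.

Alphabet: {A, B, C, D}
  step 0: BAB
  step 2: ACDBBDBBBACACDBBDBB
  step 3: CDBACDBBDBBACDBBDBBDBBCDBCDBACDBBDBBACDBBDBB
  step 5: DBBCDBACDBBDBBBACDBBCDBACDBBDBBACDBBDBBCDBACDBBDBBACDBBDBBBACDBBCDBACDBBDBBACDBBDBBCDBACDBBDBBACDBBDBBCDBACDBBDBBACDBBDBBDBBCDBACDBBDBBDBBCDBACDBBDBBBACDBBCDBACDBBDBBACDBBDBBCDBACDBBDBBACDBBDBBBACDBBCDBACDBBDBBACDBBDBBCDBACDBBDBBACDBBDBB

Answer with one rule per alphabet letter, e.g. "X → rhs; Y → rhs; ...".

  step 2 ⇒ step 3: ACDBBDBBBACACDBBDBB ⇒ CD·B·AC·DBB·DBB·AC·DBB·DBB·DBB·CD·B·CD·B·AC·DBB·DBB·AC·DBB·DBB
    A ↦ CD
    B ↦ DBB
    C ↦ B
    D ↦ AC

A->CD, B->DBB, C->B, D->AC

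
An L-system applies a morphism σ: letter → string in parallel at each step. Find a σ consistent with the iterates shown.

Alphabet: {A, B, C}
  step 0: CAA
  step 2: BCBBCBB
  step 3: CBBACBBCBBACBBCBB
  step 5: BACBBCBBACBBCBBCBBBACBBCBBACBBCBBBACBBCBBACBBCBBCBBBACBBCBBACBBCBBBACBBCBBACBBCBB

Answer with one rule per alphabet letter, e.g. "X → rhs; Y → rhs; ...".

A->B, B->CBB, C->A

  step 2 ⇒ step 3: BCBBCBB ⇒ CBB·A·CBB·CBB·A·CBB·CBB
    B ↦ CBB
    C ↦ A
    A ↦ B  (constrained at step 0)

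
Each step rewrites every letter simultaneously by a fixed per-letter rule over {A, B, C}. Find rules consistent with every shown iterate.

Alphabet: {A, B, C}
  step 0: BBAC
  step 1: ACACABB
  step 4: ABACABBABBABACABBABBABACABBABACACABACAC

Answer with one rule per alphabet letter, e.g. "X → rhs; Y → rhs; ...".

A->AB, B->AC, C->B

  step 0 ⇒ step 1: BBAC ⇒ AC·AC·AB·B
    A ↦ AB
    B ↦ AC
    C ↦ B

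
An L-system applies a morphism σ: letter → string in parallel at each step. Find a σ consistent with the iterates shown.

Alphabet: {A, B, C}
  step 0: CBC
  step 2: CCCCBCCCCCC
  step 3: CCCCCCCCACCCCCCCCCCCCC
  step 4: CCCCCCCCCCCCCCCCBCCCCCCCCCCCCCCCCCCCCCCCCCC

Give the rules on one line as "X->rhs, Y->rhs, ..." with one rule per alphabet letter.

  step 3 ⇒ step 4: CCCCCCCCACCCCCCCCCCCCC ⇒ CC·CC·CC·CC·CC·CC·CC·CC·B·CC·CC·CC·CC·CC·CC·CC·CC·CC·CC·CC·CC·CC
    A ↦ B
    C ↦ CC
  step 2 ⇒ step 3: CCCCBCCCCCC ⇒ CC·CC·CC·CC·AC·CC·CC·CC·CC·CC·CC
    B ↦ AC

A->B, B->AC, C->CC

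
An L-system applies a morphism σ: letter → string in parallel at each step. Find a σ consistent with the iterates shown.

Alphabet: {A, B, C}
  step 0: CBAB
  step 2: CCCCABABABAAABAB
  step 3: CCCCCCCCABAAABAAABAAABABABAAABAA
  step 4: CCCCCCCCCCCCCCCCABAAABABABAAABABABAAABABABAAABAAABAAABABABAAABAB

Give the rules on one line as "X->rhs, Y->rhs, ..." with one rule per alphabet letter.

A->AB, B->AA, C->CC

  step 3 ⇒ step 4: CCCCCCCCABAAABAAABAAABABABAAABAA ⇒ CC·CC·CC·CC·CC·CC·CC·CC·AB·AA·AB·AB·AB·AA·AB·AB·AB·AA·AB·AB·AB·AA·AB·AA·AB·AA·AB·AB·AB·AA·AB·AB
    A ↦ AB
    B ↦ AA
    C ↦ CC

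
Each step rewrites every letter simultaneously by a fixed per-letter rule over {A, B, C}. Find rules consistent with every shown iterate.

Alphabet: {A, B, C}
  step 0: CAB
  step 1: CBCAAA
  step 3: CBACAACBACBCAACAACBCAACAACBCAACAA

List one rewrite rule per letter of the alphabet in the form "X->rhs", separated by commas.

  step 0 ⇒ step 1: CAB ⇒ CB·CAA·A
    A ↦ CAA
    B ↦ A
    C ↦ CB

A->CAA, B->A, C->CB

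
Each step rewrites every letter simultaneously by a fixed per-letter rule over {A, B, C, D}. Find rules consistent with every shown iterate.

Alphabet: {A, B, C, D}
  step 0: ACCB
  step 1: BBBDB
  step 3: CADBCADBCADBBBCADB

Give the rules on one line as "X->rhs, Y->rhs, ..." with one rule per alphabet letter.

  step 0 ⇒ step 1: ACCB ⇒ B·B·B·DB
    A ↦ B
    B ↦ DB
    C ↦ B
    D ↦ CA  (constrained at step 1)

A->B, B->DB, C->B, D->CA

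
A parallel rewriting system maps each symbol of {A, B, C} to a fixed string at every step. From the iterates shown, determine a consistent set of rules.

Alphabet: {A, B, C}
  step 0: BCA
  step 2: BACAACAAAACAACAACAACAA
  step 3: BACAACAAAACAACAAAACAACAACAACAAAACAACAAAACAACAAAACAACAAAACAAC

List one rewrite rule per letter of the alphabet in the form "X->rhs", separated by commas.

A->AAC, B->BAC, C->AA

  step 2 ⇒ step 3: BACAACAAAACAACAACAACAA ⇒ BAC·AAC·AA·AAC·AAC·AA·AAC·AAC·AAC·AAC·AA·AAC·AAC·AA·AAC·AAC·AA·AAC·AAC·AA·AAC·AAC
    A ↦ AAC
    B ↦ BAC
    C ↦ AA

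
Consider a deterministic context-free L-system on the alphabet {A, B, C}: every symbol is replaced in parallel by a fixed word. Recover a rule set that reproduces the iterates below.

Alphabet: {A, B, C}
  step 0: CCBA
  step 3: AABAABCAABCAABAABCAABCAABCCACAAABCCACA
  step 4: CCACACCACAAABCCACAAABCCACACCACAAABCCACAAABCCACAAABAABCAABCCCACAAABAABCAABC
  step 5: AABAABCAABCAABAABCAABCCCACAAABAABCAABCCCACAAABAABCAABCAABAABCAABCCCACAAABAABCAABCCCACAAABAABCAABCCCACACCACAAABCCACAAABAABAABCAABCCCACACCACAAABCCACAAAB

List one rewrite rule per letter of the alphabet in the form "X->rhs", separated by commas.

A->C, B->ACA, C->AAB

  step 4 ⇒ step 5: CCACACCACAAABCCACAAABCCACACCACAAABCCACAAABCCACAAABAABCAABCCCACAAABAABCAABC ⇒ AAB·AAB·C·AAB·C·AAB·AAB·C·AAB·C·C·C·ACA·AAB·AAB·C·AAB·C·C·C·ACA·AAB·AAB·C·AAB·C·AAB·AAB·C·AAB·C·C·C·ACA·AAB·AAB·C·AAB·C·C·C·ACA·AAB·AAB·C·AAB·C·C·C·ACA·C·C·ACA·AAB·C·C·ACA·AAB·AAB·AAB·C·AAB·C·C·C·ACA·C·C·ACA·AAB·C·C·ACA·AAB
    A ↦ C
    B ↦ ACA
    C ↦ AAB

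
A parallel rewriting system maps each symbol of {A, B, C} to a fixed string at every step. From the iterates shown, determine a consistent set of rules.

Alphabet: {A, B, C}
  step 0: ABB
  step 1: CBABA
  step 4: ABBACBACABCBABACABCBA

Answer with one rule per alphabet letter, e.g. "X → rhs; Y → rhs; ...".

A->C, B->BA, C->AB

  step 0 ⇒ step 1: ABB ⇒ C·BA·BA
    A ↦ C
    B ↦ BA
    C ↦ AB  (constrained at step 1)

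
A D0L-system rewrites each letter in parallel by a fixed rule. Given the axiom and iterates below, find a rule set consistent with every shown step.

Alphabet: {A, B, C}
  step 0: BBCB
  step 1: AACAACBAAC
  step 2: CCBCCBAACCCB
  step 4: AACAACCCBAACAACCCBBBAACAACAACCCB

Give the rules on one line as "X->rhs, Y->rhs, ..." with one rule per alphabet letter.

A->C, B->AAC, C->B

  step 1 ⇒ step 2: AACAACBAAC ⇒ C·C·B·C·C·B·AAC·C·C·B
    A ↦ C
    B ↦ AAC
    C ↦ B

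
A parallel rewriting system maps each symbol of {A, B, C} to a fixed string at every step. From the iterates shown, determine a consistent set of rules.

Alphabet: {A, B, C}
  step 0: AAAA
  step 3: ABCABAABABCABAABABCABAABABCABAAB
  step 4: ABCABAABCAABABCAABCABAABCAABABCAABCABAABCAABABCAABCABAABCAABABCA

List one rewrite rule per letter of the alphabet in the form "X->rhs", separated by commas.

  step 3 ⇒ step 4: ABCABAABABCABAABABCABAABABCABAAB ⇒ AB·CA·BA·AB·CA·AB·AB·CA·AB·CA·BA·AB·CA·AB·AB·CA·AB·CA·BA·AB·CA·AB·AB·CA·AB·CA·BA·AB·CA·AB·AB·CA
    A ↦ AB
    B ↦ CA
    C ↦ BA

A->AB, B->CA, C->BA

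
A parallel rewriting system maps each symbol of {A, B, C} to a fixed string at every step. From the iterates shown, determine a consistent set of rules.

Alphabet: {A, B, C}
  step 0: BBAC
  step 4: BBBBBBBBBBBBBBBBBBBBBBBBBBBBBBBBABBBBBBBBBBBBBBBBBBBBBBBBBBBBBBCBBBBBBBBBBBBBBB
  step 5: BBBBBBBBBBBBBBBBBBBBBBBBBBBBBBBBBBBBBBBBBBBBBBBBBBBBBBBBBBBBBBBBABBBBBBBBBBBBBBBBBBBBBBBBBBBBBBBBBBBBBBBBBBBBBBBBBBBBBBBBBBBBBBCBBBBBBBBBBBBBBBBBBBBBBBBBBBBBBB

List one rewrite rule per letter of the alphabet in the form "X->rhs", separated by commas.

  step 4 ⇒ step 5: BBBBBBBBBBBBBBBBBBBBBBBBBBBBBBBBABBBBBBBBBBBBBBBBBBBBBBBBBBBBBBCBBBBBBBBBBBBBBB ⇒ BB·BB·BB·BB·BB·BB·BB·BB·BB·BB·BB·BB·BB·BB·BB·BB·BB·BB·BB·BB·BB·BB·BB·BB·BB·BB·BB·BB·BB·BB·BB·BB·ABB·BB·BB·BB·BB·BB·BB·BB·BB·BB·BB·BB·BB·BB·BB·BB·BB·BB·BB·BB·BB·BB·BB·BB·BB·BB·BB·BB·BB·BB·BB·CB·BB·BB·BB·BB·BB·BB·BB·BB·BB·BB·BB·BB·BB·BB·BB
    A ↦ ABB
    B ↦ BB
    C ↦ CB

A->ABB, B->BB, C->CB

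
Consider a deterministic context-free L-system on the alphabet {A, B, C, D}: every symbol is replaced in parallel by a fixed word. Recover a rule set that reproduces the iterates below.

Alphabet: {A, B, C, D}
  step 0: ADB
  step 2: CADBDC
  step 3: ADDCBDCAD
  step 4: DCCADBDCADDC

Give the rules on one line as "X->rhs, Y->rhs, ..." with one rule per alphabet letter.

A->D, B->BD, C->AD, D->C

  step 3 ⇒ step 4: ADDCBDCAD ⇒ D·C·C·AD·BD·C·AD·D·C
    A ↦ D
    B ↦ BD
    C ↦ AD
    D ↦ C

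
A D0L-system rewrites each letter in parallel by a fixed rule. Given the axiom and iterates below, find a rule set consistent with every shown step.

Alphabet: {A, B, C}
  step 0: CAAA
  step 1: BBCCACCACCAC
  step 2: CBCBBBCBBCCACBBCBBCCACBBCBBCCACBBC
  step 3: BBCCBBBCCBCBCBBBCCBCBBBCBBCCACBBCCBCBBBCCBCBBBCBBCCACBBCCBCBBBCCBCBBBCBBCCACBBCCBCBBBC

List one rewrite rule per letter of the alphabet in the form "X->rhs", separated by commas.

  step 2 ⇒ step 3: CBCBBBCBBCCACBBCBBCCACBBCBBCCACBBC ⇒ BBC·CB·BBC·CB·CB·CB·BBC·CB·CB·BBC·BBC·CAC·BBC·CB·CB·BBC·CB·CB·BBC·BBC·CAC·BBC·CB·CB·BBC·CB·CB·BBC·BBC·CAC·BBC·CB·CB·BBC
    A ↦ CAC
    B ↦ CB
    C ↦ BBC

A->CAC, B->CB, C->BBC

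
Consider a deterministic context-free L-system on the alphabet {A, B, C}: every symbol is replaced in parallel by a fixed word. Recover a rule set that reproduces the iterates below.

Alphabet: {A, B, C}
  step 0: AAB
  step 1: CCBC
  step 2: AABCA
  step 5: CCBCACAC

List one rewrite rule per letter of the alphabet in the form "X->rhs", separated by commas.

  step 1 ⇒ step 2: CCBC ⇒ A·A·BC·A
    B ↦ BC
    C ↦ A
  step 0 ⇒ step 1: AAB ⇒ C·C·BC
    A ↦ C

A->C, B->BC, C->A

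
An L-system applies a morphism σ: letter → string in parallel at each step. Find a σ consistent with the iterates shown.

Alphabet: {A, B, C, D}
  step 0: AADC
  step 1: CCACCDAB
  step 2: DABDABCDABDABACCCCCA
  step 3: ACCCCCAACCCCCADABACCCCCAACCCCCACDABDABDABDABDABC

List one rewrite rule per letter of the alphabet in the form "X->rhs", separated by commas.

A->C, B->CCA, C->DAB, D->ACC

  step 2 ⇒ step 3: DABDABCDABDABACCCCCA ⇒ ACC·C·CCA·ACC·C·CCA·DAB·ACC·C·CCA·ACC·C·CCA·C·DAB·DAB·DAB·DAB·DAB·C
    A ↦ C
    B ↦ CCA
    C ↦ DAB
    D ↦ ACC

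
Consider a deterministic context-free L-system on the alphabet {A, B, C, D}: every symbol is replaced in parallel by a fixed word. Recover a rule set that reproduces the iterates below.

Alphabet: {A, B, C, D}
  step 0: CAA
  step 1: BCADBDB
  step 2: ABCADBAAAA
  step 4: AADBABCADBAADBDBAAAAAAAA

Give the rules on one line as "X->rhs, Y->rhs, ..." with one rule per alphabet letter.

  step 1 ⇒ step 2: BCADBDB ⇒ A·BCA·DB·A·A·A·A
    A ↦ DB
    B ↦ A
    C ↦ BCA
    D ↦ A

A->DB, B->A, C->BCA, D->A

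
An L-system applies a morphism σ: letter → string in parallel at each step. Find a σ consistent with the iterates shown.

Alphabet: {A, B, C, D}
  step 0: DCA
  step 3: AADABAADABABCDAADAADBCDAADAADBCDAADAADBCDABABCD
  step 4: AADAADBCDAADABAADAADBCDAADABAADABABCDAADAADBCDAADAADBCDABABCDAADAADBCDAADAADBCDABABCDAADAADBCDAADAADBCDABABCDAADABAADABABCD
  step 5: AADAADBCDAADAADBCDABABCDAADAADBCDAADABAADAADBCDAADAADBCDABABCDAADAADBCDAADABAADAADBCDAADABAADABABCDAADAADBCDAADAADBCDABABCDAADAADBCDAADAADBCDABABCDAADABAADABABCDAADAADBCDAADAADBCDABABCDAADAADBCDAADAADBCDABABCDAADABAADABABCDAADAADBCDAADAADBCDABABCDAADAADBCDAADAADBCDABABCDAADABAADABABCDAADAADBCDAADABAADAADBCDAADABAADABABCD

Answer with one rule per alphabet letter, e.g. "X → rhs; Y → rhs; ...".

A->AAD, B->AB, C->A, D->BCD

  step 4 ⇒ step 5: AADAADBCDAADABAADAADBCDAADABAADABABCDAADAADBCDAADAADBCDABABCDAADAADBCDAADAADBCDABABCDAADAADBCDAADAADBCDABABCDAADABAADABABCD ⇒ AAD·AAD·BCD·AAD·AAD·BCD·AB·A·BCD·AAD·AAD·BCD·AAD·AB·AAD·AAD·BCD·AAD·AAD·BCD·AB·A·BCD·AAD·AAD·BCD·AAD·AB·AAD·AAD·BCD·AAD·AB·AAD·AB·A·BCD·AAD·AAD·BCD·AAD·AAD·BCD·AB·A·BCD·AAD·AAD·BCD·AAD·AAD·BCD·AB·A·BCD·AAD·AB·AAD·AB·A·BCD·AAD·AAD·BCD·AAD·AAD·BCD·AB·A·BCD·AAD·AAD·BCD·AAD·AAD·BCD·AB·A·BCD·AAD·AB·AAD·AB·A·BCD·AAD·AAD·BCD·AAD·AAD·BCD·AB·A·BCD·AAD·AAD·BCD·AAD·AAD·BCD·AB·A·BCD·AAD·AB·AAD·AB·A·BCD·AAD·AAD·BCD·AAD·AB·AAD·AAD·BCD·AAD·AB·AAD·AB·A·BCD
    A ↦ AAD
    B ↦ AB
    C ↦ A
    D ↦ BCD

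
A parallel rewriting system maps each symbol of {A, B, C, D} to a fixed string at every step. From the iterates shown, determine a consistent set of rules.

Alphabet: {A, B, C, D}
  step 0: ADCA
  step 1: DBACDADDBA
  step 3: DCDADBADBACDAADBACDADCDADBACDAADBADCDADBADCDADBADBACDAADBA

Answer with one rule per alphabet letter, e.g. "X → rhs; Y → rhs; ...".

A->DBA, B->A, C->D, D->CDA

  step 0 ⇒ step 1: ADCA ⇒ DBA·CDA·D·DBA
    A ↦ DBA
    C ↦ D
    D ↦ CDA
    B ↦ A  (constrained at step 1)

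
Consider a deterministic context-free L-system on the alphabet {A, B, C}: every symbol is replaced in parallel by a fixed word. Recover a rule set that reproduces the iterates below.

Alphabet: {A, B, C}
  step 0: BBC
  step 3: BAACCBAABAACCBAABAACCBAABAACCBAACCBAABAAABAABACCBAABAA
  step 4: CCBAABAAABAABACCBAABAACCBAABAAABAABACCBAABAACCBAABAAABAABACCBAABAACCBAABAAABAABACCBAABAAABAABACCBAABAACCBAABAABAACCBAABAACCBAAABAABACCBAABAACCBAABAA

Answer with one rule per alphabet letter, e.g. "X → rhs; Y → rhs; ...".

A->BAA, B->CC, C->ABA

  step 3 ⇒ step 4: BAACCBAABAACCBAABAACCBAABAACCBAACCBAABAAABAABACCBAABAA ⇒ CC·BAA·BAA·ABA·ABA·CC·BAA·BAA·CC·BAA·BAA·ABA·ABA·CC·BAA·BAA·CC·BAA·BAA·ABA·ABA·CC·BAA·BAA·CC·BAA·BAA·ABA·ABA·CC·BAA·BAA·ABA·ABA·CC·BAA·BAA·CC·BAA·BAA·BAA·CC·BAA·BAA·CC·BAA·ABA·ABA·CC·BAA·BAA·CC·BAA·BAA
    A ↦ BAA
    B ↦ CC
    C ↦ ABA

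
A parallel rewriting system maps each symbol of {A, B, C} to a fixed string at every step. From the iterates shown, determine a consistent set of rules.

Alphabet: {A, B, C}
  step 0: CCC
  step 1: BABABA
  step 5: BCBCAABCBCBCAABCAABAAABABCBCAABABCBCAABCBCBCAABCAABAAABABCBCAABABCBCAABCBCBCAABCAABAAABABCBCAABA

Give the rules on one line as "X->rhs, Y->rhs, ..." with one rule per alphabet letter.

  step 0 ⇒ step 1: CCC ⇒ BA·BA·BA
    C ↦ BA
    A ↦ BC  (constrained at step 1)
    B ↦ AA  (constrained at step 1)

A->BC, B->AA, C->BA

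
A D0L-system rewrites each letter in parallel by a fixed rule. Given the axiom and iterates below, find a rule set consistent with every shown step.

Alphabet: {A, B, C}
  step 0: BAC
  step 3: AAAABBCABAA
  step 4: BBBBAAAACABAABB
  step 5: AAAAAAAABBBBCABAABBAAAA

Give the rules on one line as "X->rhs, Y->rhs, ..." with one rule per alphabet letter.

A->B, B->AA, C->CA

  step 4 ⇒ step 5: BBBBAAAACABAABB ⇒ AA·AA·AA·AA·B·B·B·B·CA·B·AA·B·B·AA·AA
    A ↦ B
    B ↦ AA
    C ↦ CA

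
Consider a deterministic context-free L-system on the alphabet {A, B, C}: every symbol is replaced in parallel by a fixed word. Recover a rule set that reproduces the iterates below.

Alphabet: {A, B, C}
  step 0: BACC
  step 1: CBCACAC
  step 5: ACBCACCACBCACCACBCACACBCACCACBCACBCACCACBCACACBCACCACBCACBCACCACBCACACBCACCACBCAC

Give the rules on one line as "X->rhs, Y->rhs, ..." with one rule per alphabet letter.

A->BC, B->C, C->AC

  step 0 ⇒ step 1: BACC ⇒ C·BC·AC·AC
    A ↦ BC
    B ↦ C
    C ↦ AC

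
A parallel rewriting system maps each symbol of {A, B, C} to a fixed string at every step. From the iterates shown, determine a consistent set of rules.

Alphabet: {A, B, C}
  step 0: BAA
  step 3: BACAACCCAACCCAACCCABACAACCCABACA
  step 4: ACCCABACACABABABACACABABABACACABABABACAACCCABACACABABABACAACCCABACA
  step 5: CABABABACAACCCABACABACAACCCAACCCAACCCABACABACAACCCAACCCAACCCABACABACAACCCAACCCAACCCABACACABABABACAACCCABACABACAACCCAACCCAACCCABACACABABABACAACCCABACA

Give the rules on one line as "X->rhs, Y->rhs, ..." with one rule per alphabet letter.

A->CA, B->ACC, C->BA

  step 4 ⇒ step 5: ACCCABACACABABABACACABABABACACABABABACAACCCABACACABABABACAACCCABACA ⇒ CA·BA·BA·BA·CA·ACC·CA·BA·CA·BA·CA·ACC·CA·ACC·CA·ACC·CA·BA·CA·BA·CA·ACC·CA·ACC·CA·ACC·CA·BA·CA·BA·CA·ACC·CA·ACC·CA·ACC·CA·BA·CA·CA·BA·BA·BA·CA·ACC·CA·BA·CA·BA·CA·ACC·CA·ACC·CA·ACC·CA·BA·CA·CA·BA·BA·BA·CA·ACC·CA·BA·CA
    A ↦ CA
    B ↦ ACC
    C ↦ BA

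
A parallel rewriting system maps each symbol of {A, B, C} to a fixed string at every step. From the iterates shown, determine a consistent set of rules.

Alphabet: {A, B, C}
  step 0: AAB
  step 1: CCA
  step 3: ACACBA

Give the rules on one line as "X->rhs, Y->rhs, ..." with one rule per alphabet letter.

  step 0 ⇒ step 1: AAB ⇒ C·C·A
    A ↦ C
    B ↦ A
    C ↦ BA  (constrained at step 1)

A->C, B->A, C->BA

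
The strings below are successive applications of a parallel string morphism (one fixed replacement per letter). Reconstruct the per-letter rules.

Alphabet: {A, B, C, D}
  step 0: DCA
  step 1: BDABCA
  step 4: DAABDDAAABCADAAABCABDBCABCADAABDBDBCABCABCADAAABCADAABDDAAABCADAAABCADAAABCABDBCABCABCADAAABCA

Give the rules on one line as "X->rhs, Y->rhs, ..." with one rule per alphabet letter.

A->BCA, B->DAA, C->A, D->BD

  step 0 ⇒ step 1: DCA ⇒ BD·A·BCA
    A ↦ BCA
    C ↦ A
    D ↦ BD
    B ↦ DAA  (constrained at step 1)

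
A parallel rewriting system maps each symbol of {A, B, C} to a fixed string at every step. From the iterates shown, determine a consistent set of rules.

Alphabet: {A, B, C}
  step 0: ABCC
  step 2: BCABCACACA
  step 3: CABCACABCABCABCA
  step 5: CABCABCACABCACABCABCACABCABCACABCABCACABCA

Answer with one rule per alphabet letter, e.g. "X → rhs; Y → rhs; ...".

A->CA, B->CA, C->B

  step 2 ⇒ step 3: BCABCACACA ⇒ CA·B·CA·CA·B·CA·B·CA·B·CA
    A ↦ CA
    B ↦ CA
    C ↦ B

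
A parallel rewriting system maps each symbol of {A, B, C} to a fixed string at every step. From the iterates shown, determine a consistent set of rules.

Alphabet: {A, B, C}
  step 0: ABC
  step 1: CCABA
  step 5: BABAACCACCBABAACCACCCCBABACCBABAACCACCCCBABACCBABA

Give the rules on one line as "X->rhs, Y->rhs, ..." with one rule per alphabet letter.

  step 0 ⇒ step 1: ABC ⇒ CC·A·BA
    A ↦ CC
    B ↦ A
    C ↦ BA

A->CC, B->A, C->BA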